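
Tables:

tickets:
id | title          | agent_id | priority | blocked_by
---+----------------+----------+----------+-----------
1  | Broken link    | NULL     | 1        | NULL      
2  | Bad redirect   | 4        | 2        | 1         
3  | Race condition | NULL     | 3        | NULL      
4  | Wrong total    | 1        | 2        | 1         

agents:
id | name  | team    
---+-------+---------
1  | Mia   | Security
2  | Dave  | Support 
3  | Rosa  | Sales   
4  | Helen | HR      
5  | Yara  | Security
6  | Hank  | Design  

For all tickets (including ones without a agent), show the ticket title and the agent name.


LEFT JOIN keeps every row from tickets (the left table); where agent_id has no match in agents, the agent columns become NULL. Walk through each ticket:
  - ticket 1 (Broken link): agent_id=NULL, no match -> kept with NULL
  - ticket 2 (Bad redirect): agent_id=4 -> matches Helen
  - ticket 3 (Race condition): agent_id=NULL, no match -> kept with NULL
  - ticket 4 (Wrong total): agent_id=1 -> matches Mia
All 4 rows appear; 2 have NULL agent.

SQL:
SELECT a.title, b.name AS agent
FROM tickets a
LEFT JOIN agents b ON a.agent_id = b.id

Result:
title          | agent
---------------+------
Broken link    | NULL 
Bad redirect   | Helen
Race condition | NULL 
Wrong total    | Mia  


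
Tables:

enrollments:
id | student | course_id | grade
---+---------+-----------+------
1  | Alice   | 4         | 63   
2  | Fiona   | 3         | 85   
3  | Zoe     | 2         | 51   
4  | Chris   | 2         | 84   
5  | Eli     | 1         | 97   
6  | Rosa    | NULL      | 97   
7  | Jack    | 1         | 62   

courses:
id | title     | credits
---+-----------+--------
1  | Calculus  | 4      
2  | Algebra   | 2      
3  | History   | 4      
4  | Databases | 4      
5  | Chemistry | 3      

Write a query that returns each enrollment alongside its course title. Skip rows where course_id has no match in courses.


INNER JOIN keeps only enrollments rows whose course_id matches an id in courses. Walk through each enrollment:
  - enrollment 1 (Alice): course_id=4 -> matches Databases
  - enrollment 2 (Fiona): course_id=3 -> matches History
  - enrollment 3 (Zoe): course_id=2 -> matches Algebra
  - enrollment 4 (Chris): course_id=2 -> matches Algebra
  - enrollment 5 (Eli): course_id=1 -> matches Calculus
  - enrollment 6 (Rosa): course_id=NULL, no match -> dropped
  - enrollment 7 (Jack): course_id=1 -> matches Calculus
So 1 of 7 rows is dropped.

SQL:
SELECT a.student, b.title AS course
FROM enrollments a
INNER JOIN courses b ON a.course_id = b.id

Result:
student | course   
--------+----------
Alice   | Databases
Fiona   | History  
Zoe     | Algebra  
Chris   | Algebra  
Eli     | Calculus 
Jack    | Calculus 


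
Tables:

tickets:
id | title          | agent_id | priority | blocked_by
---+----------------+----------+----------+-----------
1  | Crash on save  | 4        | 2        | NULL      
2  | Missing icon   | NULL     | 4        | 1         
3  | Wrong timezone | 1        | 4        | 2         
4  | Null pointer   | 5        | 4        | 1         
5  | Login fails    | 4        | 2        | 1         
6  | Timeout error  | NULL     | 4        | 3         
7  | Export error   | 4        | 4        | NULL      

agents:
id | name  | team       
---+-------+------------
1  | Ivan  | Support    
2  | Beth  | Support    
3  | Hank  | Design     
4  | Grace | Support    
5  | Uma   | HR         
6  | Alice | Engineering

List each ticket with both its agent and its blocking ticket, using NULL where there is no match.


Two LEFT JOINs from the same base table tickets: one to agents via agent_id, one to tickets itself via blocked_by. Both are LEFT so every ticket is preserved.
Match against agents:
  - ticket 1 (Crash on save): agent_id=4 -> matches Grace
  - ticket 2 (Missing icon): agent_id=NULL, no match -> kept with NULL
  - ticket 3 (Wrong timezone): agent_id=1 -> matches Ivan
  - ticket 4 (Null pointer): agent_id=5 -> matches Uma
  - ticket 5 (Login fails): agent_id=4 -> matches Grace
  - ticket 6 (Timeout error): agent_id=NULL, no match -> kept with NULL
  - ticket 7 (Export error): agent_id=4 -> matches Grace
Match against tickets (self):
  - ticket 1 (Crash on save): blocked_by=NULL -> NULL
  - ticket 2 (Missing icon): blocked_by=1 -> Crash on save
  - ticket 3 (Wrong timezone): blocked_by=2 -> Missing icon
  - ticket 4 (Null pointer): blocked_by=1 -> Crash on save
  - ticket 5 (Login fails): blocked_by=1 -> Crash on save
  - ticket 6 (Timeout error): blocked_by=3 -> Wrong timezone
  - ticket 7 (Export error): blocked_by=NULL -> NULL

SQL:
SELECT a.title, b.name AS agent, c.title AS blocked_by
FROM tickets a
LEFT JOIN agents b ON a.agent_id = b.id
LEFT JOIN tickets c ON a.blocked_by = c.id

Result:
title          | agent | blocked_by    
---------------+-------+---------------
Crash on save  | Grace | NULL          
Missing icon   | NULL  | Crash on save 
Wrong timezone | Ivan  | Missing icon  
Null pointer   | Uma   | Crash on save 
Login fails    | Grace | Crash on save 
Timeout error  | NULL  | Wrong timezone
Export error   | Grace | NULL          


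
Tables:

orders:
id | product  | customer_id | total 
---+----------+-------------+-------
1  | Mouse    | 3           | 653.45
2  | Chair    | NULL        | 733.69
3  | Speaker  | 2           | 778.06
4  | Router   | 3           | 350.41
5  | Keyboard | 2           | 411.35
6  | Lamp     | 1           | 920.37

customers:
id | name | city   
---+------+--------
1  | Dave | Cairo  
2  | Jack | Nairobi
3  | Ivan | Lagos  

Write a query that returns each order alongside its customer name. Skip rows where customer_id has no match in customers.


INNER JOIN keeps only orders rows whose customer_id matches an id in customers. Walk through each order:
  - order 1 (Mouse): customer_id=3 -> matches Ivan
  - order 2 (Chair): customer_id=NULL, no match -> dropped
  - order 3 (Speaker): customer_id=2 -> matches Jack
  - order 4 (Router): customer_id=3 -> matches Ivan
  - order 5 (Keyboard): customer_id=2 -> matches Jack
  - order 6 (Lamp): customer_id=1 -> matches Dave
So 1 of 6 rows is dropped.

SQL:
SELECT a.product, b.name AS customer
FROM orders a
INNER JOIN customers b ON a.customer_id = b.id

Result:
product  | customer
---------+---------
Mouse    | Ivan    
Speaker  | Jack    
Router   | Ivan    
Keyboard | Jack    
Lamp     | Dave    


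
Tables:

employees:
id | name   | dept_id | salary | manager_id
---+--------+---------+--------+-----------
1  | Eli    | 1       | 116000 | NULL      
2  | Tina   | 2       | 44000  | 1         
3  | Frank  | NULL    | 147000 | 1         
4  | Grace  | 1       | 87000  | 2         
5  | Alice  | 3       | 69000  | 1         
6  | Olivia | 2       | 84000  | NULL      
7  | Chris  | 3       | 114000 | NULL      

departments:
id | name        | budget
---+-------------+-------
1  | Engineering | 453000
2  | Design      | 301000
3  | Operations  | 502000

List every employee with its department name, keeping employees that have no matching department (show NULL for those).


LEFT JOIN keeps every row from employees (the left table); where dept_id has no match in departments, the department columns become NULL. Walk through each employee:
  - employee 1 (Eli): dept_id=1 -> matches Engineering
  - employee 2 (Tina): dept_id=2 -> matches Design
  - employee 3 (Frank): dept_id=NULL, no match -> kept with NULL
  - employee 4 (Grace): dept_id=1 -> matches Engineering
  - employee 5 (Alice): dept_id=3 -> matches Operations
  - employee 6 (Olivia): dept_id=2 -> matches Design
  - employee 7 (Chris): dept_id=3 -> matches Operations
All 7 rows appear; 1 has NULL department.

SQL:
SELECT a.name, b.name AS department
FROM employees a
LEFT JOIN departments b ON a.dept_id = b.id

Result:
name   | department 
-------+------------
Eli    | Engineering
Tina   | Design     
Frank  | NULL       
Grace  | Engineering
Alice  | Operations 
Olivia | Design     
Chris  | Operations 


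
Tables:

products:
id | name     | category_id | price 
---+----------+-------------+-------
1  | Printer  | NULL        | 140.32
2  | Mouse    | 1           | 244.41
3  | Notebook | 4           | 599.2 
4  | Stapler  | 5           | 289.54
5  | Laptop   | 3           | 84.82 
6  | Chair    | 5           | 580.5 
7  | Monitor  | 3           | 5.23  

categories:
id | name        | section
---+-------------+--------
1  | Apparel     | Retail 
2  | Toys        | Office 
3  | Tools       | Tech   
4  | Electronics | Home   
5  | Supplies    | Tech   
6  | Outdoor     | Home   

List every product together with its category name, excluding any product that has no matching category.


INNER JOIN keeps only products rows whose category_id matches an id in categories. Walk through each product:
  - product 1 (Printer): category_id=NULL, no match -> dropped
  - product 2 (Mouse): category_id=1 -> matches Apparel
  - product 3 (Notebook): category_id=4 -> matches Electronics
  - product 4 (Stapler): category_id=5 -> matches Supplies
  - product 5 (Laptop): category_id=3 -> matches Tools
  - product 6 (Chair): category_id=5 -> matches Supplies
  - product 7 (Monitor): category_id=3 -> matches Tools
So 1 of 7 rows is dropped.

SQL:
SELECT a.name, b.name AS category
FROM products a
INNER JOIN categories b ON a.category_id = b.id

Result:
name     | category   
---------+------------
Mouse    | Apparel    
Notebook | Electronics
Stapler  | Supplies   
Laptop   | Tools      
Chair    | Supplies   
Monitor  | Tools      


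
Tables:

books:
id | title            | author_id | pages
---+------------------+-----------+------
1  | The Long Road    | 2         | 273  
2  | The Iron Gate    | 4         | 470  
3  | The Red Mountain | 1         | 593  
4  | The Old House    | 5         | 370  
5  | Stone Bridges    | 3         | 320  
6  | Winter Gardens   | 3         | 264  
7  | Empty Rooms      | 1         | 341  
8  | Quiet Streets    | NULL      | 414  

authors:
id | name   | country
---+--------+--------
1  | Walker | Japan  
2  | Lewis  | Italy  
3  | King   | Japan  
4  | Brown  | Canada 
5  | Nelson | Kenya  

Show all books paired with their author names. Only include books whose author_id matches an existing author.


INNER JOIN keeps only books rows whose author_id matches an id in authors. Walk through each book:
  - book 1 (The Long Road): author_id=2 -> matches Lewis
  - book 2 (The Iron Gate): author_id=4 -> matches Brown
  - book 3 (The Red Mountain): author_id=1 -> matches Walker
  - book 4 (The Old House): author_id=5 -> matches Nelson
  - book 5 (Stone Bridges): author_id=3 -> matches King
  - book 6 (Winter Gardens): author_id=3 -> matches King
  - book 7 (Empty Rooms): author_id=1 -> matches Walker
  - book 8 (Quiet Streets): author_id=NULL, no match -> dropped
So 1 of 8 rows is dropped.

SQL:
SELECT a.title, b.name AS author
FROM books a
INNER JOIN authors b ON a.author_id = b.id

Result:
title            | author
-----------------+-------
The Long Road    | Lewis 
The Iron Gate    | Brown 
The Red Mountain | Walker
The Old House    | Nelson
Stone Bridges    | King  
Winter Gardens   | King  
Empty Rooms      | Walker


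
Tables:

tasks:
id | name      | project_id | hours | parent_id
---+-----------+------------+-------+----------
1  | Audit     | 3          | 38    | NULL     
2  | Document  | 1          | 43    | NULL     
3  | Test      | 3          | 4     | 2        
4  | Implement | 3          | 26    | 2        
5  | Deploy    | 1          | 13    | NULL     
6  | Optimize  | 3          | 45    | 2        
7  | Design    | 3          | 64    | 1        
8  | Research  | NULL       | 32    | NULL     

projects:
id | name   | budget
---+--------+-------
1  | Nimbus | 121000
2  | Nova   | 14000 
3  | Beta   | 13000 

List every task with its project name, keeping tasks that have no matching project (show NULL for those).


LEFT JOIN keeps every row from tasks (the left table); where project_id has no match in projects, the project columns become NULL. Walk through each task:
  - task 1 (Audit): project_id=3 -> matches Beta
  - task 2 (Document): project_id=1 -> matches Nimbus
  - task 3 (Test): project_id=3 -> matches Beta
  - task 4 (Implement): project_id=3 -> matches Beta
  - task 5 (Deploy): project_id=1 -> matches Nimbus
  - task 6 (Optimize): project_id=3 -> matches Beta
  - task 7 (Design): project_id=3 -> matches Beta
  - task 8 (Research): project_id=NULL, no match -> kept with NULL
All 8 rows appear; 1 has NULL project.

SQL:
SELECT a.name, b.name AS project
FROM tasks a
LEFT JOIN projects b ON a.project_id = b.id

Result:
name      | project
----------+--------
Audit     | Beta   
Document  | Nimbus 
Test      | Beta   
Implement | Beta   
Deploy    | Nimbus 
Optimize  | Beta   
Design    | Beta   
Research  | NULL   


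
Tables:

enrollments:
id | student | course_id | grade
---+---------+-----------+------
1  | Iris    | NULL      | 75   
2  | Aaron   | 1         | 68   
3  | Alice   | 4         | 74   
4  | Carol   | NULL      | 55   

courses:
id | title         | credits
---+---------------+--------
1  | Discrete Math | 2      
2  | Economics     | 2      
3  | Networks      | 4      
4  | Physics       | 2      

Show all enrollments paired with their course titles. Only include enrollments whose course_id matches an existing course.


INNER JOIN keeps only enrollments rows whose course_id matches an id in courses. Walk through each enrollment:
  - enrollment 1 (Iris): course_id=NULL, no match -> dropped
  - enrollment 2 (Aaron): course_id=1 -> matches Discrete Math
  - enrollment 3 (Alice): course_id=4 -> matches Physics
  - enrollment 4 (Carol): course_id=NULL, no match -> dropped
So 2 of 4 rows are dropped.

SQL:
SELECT a.student, b.title AS course
FROM enrollments a
INNER JOIN courses b ON a.course_id = b.id

Result:
student | course       
--------+--------------
Aaron   | Discrete Math
Alice   | Physics      


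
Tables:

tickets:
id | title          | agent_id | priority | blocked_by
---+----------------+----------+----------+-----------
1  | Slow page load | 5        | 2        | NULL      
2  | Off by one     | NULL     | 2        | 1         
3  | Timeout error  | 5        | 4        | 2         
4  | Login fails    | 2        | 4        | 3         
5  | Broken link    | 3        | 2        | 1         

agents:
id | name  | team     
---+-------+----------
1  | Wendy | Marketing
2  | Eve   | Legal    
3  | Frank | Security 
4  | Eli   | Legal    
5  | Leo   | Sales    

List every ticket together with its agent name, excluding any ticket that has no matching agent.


INNER JOIN keeps only tickets rows whose agent_id matches an id in agents. Walk through each ticket:
  - ticket 1 (Slow page load): agent_id=5 -> matches Leo
  - ticket 2 (Off by one): agent_id=NULL, no match -> dropped
  - ticket 3 (Timeout error): agent_id=5 -> matches Leo
  - ticket 4 (Login fails): agent_id=2 -> matches Eve
  - ticket 5 (Broken link): agent_id=3 -> matches Frank
So 1 of 5 rows is dropped.

SQL:
SELECT a.title, b.name AS agent
FROM tickets a
INNER JOIN agents b ON a.agent_id = b.id

Result:
title          | agent
---------------+------
Slow page load | Leo  
Timeout error  | Leo  
Login fails    | Eve  
Broken link    | Frank


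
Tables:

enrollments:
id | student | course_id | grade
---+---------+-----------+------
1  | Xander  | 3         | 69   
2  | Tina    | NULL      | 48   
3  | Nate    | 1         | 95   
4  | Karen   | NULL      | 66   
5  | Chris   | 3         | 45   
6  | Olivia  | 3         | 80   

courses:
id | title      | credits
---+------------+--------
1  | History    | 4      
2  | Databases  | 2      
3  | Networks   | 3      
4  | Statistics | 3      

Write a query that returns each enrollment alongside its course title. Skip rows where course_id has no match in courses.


INNER JOIN keeps only enrollments rows whose course_id matches an id in courses. Walk through each enrollment:
  - enrollment 1 (Xander): course_id=3 -> matches Networks
  - enrollment 2 (Tina): course_id=NULL, no match -> dropped
  - enrollment 3 (Nate): course_id=1 -> matches History
  - enrollment 4 (Karen): course_id=NULL, no match -> dropped
  - enrollment 5 (Chris): course_id=3 -> matches Networks
  - enrollment 6 (Olivia): course_id=3 -> matches Networks
So 2 of 6 rows are dropped.

SQL:
SELECT a.student, b.title AS course
FROM enrollments a
INNER JOIN courses b ON a.course_id = b.id

Result:
student | course  
--------+---------
Xander  | Networks
Nate    | History 
Chris   | Networks
Olivia  | Networks


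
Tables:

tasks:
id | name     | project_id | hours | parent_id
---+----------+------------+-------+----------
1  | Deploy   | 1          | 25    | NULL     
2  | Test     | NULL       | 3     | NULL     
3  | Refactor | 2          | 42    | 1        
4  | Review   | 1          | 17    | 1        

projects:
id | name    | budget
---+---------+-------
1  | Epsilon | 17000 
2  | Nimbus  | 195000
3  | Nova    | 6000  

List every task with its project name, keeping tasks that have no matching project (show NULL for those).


LEFT JOIN keeps every row from tasks (the left table); where project_id has no match in projects, the project columns become NULL. Walk through each task:
  - task 1 (Deploy): project_id=1 -> matches Epsilon
  - task 2 (Test): project_id=NULL, no match -> kept with NULL
  - task 3 (Refactor): project_id=2 -> matches Nimbus
  - task 4 (Review): project_id=1 -> matches Epsilon
All 4 rows appear; 1 has NULL project.

SQL:
SELECT a.name, b.name AS project
FROM tasks a
LEFT JOIN projects b ON a.project_id = b.id

Result:
name     | project
---------+--------
Deploy   | Epsilon
Test     | NULL   
Refactor | Nimbus 
Review   | Epsilon


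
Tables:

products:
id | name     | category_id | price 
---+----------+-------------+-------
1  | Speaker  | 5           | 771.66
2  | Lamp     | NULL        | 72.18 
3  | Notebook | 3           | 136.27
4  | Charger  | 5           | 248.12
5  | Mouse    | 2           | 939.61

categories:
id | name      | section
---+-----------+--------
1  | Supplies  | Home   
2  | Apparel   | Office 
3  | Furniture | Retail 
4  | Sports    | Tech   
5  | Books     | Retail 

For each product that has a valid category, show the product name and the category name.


INNER JOIN keeps only products rows whose category_id matches an id in categories. Walk through each product:
  - product 1 (Speaker): category_id=5 -> matches Books
  - product 2 (Lamp): category_id=NULL, no match -> dropped
  - product 3 (Notebook): category_id=3 -> matches Furniture
  - product 4 (Charger): category_id=5 -> matches Books
  - product 5 (Mouse): category_id=2 -> matches Apparel
So 1 of 5 rows is dropped.

SQL:
SELECT a.name, b.name AS category
FROM products a
INNER JOIN categories b ON a.category_id = b.id

Result:
name     | category 
---------+----------
Speaker  | Books    
Notebook | Furniture
Charger  | Books    
Mouse    | Apparel  


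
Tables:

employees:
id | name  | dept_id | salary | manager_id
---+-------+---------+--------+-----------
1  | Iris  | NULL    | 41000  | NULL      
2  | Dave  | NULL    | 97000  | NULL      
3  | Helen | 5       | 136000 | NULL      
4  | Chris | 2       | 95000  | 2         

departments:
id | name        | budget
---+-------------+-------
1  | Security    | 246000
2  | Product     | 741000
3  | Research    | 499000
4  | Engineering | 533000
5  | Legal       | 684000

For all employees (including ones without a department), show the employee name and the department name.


LEFT JOIN keeps every row from employees (the left table); where dept_id has no match in departments, the department columns become NULL. Walk through each employee:
  - employee 1 (Iris): dept_id=NULL, no match -> kept with NULL
  - employee 2 (Dave): dept_id=NULL, no match -> kept with NULL
  - employee 3 (Helen): dept_id=5 -> matches Legal
  - employee 4 (Chris): dept_id=2 -> matches Product
All 4 rows appear; 2 have NULL department.

SQL:
SELECT a.name, b.name AS department
FROM employees a
LEFT JOIN departments b ON a.dept_id = b.id

Result:
name  | department
------+-----------
Iris  | NULL      
Dave  | NULL      
Helen | Legal     
Chris | Product   


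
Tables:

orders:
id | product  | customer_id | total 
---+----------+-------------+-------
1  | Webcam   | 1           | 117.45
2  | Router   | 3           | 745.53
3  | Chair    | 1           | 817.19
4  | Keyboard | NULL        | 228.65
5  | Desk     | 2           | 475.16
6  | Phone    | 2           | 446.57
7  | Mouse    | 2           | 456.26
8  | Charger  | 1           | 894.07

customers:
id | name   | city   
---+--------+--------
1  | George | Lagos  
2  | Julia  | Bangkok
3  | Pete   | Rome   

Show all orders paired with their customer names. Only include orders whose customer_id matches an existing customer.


INNER JOIN keeps only orders rows whose customer_id matches an id in customers. Walk through each order:
  - order 1 (Webcam): customer_id=1 -> matches George
  - order 2 (Router): customer_id=3 -> matches Pete
  - order 3 (Chair): customer_id=1 -> matches George
  - order 4 (Keyboard): customer_id=NULL, no match -> dropped
  - order 5 (Desk): customer_id=2 -> matches Julia
  - order 6 (Phone): customer_id=2 -> matches Julia
  - order 7 (Mouse): customer_id=2 -> matches Julia
  - order 8 (Charger): customer_id=1 -> matches George
So 1 of 8 rows is dropped.

SQL:
SELECT a.product, b.name AS customer
FROM orders a
INNER JOIN customers b ON a.customer_id = b.id

Result:
product | customer
--------+---------
Webcam  | George  
Router  | Pete    
Chair   | George  
Desk    | Julia   
Phone   | Julia   
Mouse   | Julia   
Charger | George  


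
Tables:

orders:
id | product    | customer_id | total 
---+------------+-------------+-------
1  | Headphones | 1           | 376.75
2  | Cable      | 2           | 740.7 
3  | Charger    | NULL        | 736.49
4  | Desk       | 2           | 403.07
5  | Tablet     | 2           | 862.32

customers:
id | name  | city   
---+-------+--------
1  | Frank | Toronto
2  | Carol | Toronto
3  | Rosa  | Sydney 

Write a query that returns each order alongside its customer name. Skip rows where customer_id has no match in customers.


INNER JOIN keeps only orders rows whose customer_id matches an id in customers. Walk through each order:
  - order 1 (Headphones): customer_id=1 -> matches Frank
  - order 2 (Cable): customer_id=2 -> matches Carol
  - order 3 (Charger): customer_id=NULL, no match -> dropped
  - order 4 (Desk): customer_id=2 -> matches Carol
  - order 5 (Tablet): customer_id=2 -> matches Carol
So 1 of 5 rows is dropped.

SQL:
SELECT a.product, b.name AS customer
FROM orders a
INNER JOIN customers b ON a.customer_id = b.id

Result:
product    | customer
-----------+---------
Headphones | Frank   
Cable      | Carol   
Desk       | Carol   
Tablet     | Carol   


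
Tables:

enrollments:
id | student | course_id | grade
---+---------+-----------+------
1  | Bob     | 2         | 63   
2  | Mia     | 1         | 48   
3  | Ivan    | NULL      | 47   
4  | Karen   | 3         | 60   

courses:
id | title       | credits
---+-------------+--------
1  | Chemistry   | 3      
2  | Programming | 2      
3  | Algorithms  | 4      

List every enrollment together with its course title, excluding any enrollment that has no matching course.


INNER JOIN keeps only enrollments rows whose course_id matches an id in courses. Walk through each enrollment:
  - enrollment 1 (Bob): course_id=2 -> matches Programming
  - enrollment 2 (Mia): course_id=1 -> matches Chemistry
  - enrollment 3 (Ivan): course_id=NULL, no match -> dropped
  - enrollment 4 (Karen): course_id=3 -> matches Algorithms
So 1 of 4 rows is dropped.

SQL:
SELECT a.student, b.title AS course
FROM enrollments a
INNER JOIN courses b ON a.course_id = b.id

Result:
student | course     
--------+------------
Bob     | Programming
Mia     | Chemistry  
Karen   | Algorithms 


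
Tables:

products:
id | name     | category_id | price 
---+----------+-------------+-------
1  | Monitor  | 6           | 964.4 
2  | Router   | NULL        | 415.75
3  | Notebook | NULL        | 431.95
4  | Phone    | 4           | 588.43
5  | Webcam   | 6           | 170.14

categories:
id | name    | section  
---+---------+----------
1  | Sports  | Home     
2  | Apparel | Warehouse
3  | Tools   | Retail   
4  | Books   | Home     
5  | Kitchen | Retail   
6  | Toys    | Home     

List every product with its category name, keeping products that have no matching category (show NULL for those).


LEFT JOIN keeps every row from products (the left table); where category_id has no match in categories, the category columns become NULL. Walk through each product:
  - product 1 (Monitor): category_id=6 -> matches Toys
  - product 2 (Router): category_id=NULL, no match -> kept with NULL
  - product 3 (Notebook): category_id=NULL, no match -> kept with NULL
  - product 4 (Phone): category_id=4 -> matches Books
  - product 5 (Webcam): category_id=6 -> matches Toys
All 5 rows appear; 2 have NULL category.

SQL:
SELECT a.name, b.name AS category
FROM products a
LEFT JOIN categories b ON a.category_id = b.id

Result:
name     | category
---------+---------
Monitor  | Toys    
Router   | NULL    
Notebook | NULL    
Phone    | Books   
Webcam   | Toys    


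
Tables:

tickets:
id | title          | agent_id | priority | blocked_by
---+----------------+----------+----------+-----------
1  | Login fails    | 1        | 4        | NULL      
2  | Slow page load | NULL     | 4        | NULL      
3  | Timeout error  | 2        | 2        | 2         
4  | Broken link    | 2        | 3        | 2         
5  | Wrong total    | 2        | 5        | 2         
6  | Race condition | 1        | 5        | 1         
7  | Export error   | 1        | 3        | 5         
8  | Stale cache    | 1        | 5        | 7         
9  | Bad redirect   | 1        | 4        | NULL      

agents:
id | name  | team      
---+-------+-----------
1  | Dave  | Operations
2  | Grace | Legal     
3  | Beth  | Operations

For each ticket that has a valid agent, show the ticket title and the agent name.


INNER JOIN keeps only tickets rows whose agent_id matches an id in agents. Walk through each ticket:
  - ticket 1 (Login fails): agent_id=1 -> matches Dave
  - ticket 2 (Slow page load): agent_id=NULL, no match -> dropped
  - ticket 3 (Timeout error): agent_id=2 -> matches Grace
  - ticket 4 (Broken link): agent_id=2 -> matches Grace
  - ticket 5 (Wrong total): agent_id=2 -> matches Grace
  - ticket 6 (Race condition): agent_id=1 -> matches Dave
  - ticket 7 (Export error): agent_id=1 -> matches Dave
  - ticket 8 (Stale cache): agent_id=1 -> matches Dave
  - ticket 9 (Bad redirect): agent_id=1 -> matches Dave
So 1 of 9 rows is dropped.

SQL:
SELECT a.title, b.name AS agent
FROM tickets a
INNER JOIN agents b ON a.agent_id = b.id

Result:
title          | agent
---------------+------
Login fails    | Dave 
Timeout error  | Grace
Broken link    | Grace
Wrong total    | Grace
Race condition | Dave 
Export error   | Dave 
Stale cache    | Dave 
Bad redirect   | Dave 


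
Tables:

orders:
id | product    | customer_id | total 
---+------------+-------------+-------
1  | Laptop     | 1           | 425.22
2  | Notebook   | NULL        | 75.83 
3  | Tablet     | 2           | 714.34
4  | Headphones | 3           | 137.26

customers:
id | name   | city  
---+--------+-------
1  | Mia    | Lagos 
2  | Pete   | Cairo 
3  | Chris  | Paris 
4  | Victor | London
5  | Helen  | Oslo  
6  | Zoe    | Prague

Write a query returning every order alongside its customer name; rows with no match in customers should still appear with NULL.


LEFT JOIN keeps every row from orders (the left table); where customer_id has no match in customers, the customer columns become NULL. Walk through each order:
  - order 1 (Laptop): customer_id=1 -> matches Mia
  - order 2 (Notebook): customer_id=NULL, no match -> kept with NULL
  - order 3 (Tablet): customer_id=2 -> matches Pete
  - order 4 (Headphones): customer_id=3 -> matches Chris
All 4 rows appear; 1 has NULL customer.

SQL:
SELECT a.product, b.name AS customer
FROM orders a
LEFT JOIN customers b ON a.customer_id = b.id

Result:
product    | customer
-----------+---------
Laptop     | Mia     
Notebook   | NULL    
Tablet     | Pete    
Headphones | Chris   


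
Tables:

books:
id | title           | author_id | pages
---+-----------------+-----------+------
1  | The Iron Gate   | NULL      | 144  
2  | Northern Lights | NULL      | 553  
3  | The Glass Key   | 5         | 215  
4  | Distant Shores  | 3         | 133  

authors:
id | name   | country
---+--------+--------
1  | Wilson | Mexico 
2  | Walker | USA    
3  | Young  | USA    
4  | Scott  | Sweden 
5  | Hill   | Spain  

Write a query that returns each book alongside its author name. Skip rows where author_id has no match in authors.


INNER JOIN keeps only books rows whose author_id matches an id in authors. Walk through each book:
  - book 1 (The Iron Gate): author_id=NULL, no match -> dropped
  - book 2 (Northern Lights): author_id=NULL, no match -> dropped
  - book 3 (The Glass Key): author_id=5 -> matches Hill
  - book 4 (Distant Shores): author_id=3 -> matches Young
So 2 of 4 rows are dropped.

SQL:
SELECT a.title, b.name AS author
FROM books a
INNER JOIN authors b ON a.author_id = b.id

Result:
title          | author
---------------+-------
The Glass Key  | Hill  
Distant Shores | Young 


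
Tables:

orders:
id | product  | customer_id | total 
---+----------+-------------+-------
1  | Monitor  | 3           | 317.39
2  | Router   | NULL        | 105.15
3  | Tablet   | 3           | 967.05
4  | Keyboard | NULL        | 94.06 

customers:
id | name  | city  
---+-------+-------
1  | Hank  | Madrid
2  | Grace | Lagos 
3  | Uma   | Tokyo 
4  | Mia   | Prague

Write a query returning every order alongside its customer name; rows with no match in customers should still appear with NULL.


LEFT JOIN keeps every row from orders (the left table); where customer_id has no match in customers, the customer columns become NULL. Walk through each order:
  - order 1 (Monitor): customer_id=3 -> matches Uma
  - order 2 (Router): customer_id=NULL, no match -> kept with NULL
  - order 3 (Tablet): customer_id=3 -> matches Uma
  - order 4 (Keyboard): customer_id=NULL, no match -> kept with NULL
All 4 rows appear; 2 have NULL customer.

SQL:
SELECT a.product, b.name AS customer
FROM orders a
LEFT JOIN customers b ON a.customer_id = b.id

Result:
product  | customer
---------+---------
Monitor  | Uma     
Router   | NULL    
Tablet   | Uma     
Keyboard | NULL    


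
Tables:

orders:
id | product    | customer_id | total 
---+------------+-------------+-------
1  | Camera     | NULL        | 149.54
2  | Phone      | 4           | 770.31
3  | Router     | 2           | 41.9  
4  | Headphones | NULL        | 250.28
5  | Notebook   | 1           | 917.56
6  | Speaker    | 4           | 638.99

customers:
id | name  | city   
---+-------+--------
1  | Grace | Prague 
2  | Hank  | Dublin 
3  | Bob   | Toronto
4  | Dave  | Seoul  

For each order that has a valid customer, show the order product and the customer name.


INNER JOIN keeps only orders rows whose customer_id matches an id in customers. Walk through each order:
  - order 1 (Camera): customer_id=NULL, no match -> dropped
  - order 2 (Phone): customer_id=4 -> matches Dave
  - order 3 (Router): customer_id=2 -> matches Hank
  - order 4 (Headphones): customer_id=NULL, no match -> dropped
  - order 5 (Notebook): customer_id=1 -> matches Grace
  - order 6 (Speaker): customer_id=4 -> matches Dave
So 2 of 6 rows are dropped.

SQL:
SELECT a.product, b.name AS customer
FROM orders a
INNER JOIN customers b ON a.customer_id = b.id

Result:
product  | customer
---------+---------
Phone    | Dave    
Router   | Hank    
Notebook | Grace   
Speaker  | Dave    


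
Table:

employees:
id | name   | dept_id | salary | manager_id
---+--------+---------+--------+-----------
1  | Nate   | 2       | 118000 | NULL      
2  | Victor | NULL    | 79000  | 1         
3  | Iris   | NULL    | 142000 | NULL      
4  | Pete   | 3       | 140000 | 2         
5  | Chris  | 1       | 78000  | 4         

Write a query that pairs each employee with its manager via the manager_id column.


This is a self-join: employees is joined to a second copy of itself, matching each row's manager_id to another row's id. Use LEFT JOIN so rows with manager_id=NULL are kept.
  - employee 1 (Nate): manager_id=NULL -> NULL
  - employee 2 (Victor): manager_id=1 -> Nate
  - employee 3 (Iris): manager_id=NULL -> NULL
  - employee 4 (Pete): manager_id=2 -> Victor
  - employee 5 (Chris): manager_id=4 -> Pete

SQL:
SELECT a.name AS item, b.name AS manager
FROM employees a
LEFT JOIN employees b ON a.manager_id = b.id

Result:
item   | manager
-------+--------
Nate   | NULL   
Victor | Nate   
Iris   | NULL   
Pete   | Victor 
Chris  | Pete   


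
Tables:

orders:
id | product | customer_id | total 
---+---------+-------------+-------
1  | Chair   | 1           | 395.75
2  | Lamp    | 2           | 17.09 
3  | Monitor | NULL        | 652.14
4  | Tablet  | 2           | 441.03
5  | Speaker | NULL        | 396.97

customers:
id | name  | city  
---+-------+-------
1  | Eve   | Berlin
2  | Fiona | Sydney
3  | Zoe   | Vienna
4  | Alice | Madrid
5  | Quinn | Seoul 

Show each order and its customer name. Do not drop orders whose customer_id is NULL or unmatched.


LEFT JOIN keeps every row from orders (the left table); where customer_id has no match in customers, the customer columns become NULL. Walk through each order:
  - order 1 (Chair): customer_id=1 -> matches Eve
  - order 2 (Lamp): customer_id=2 -> matches Fiona
  - order 3 (Monitor): customer_id=NULL, no match -> kept with NULL
  - order 4 (Tablet): customer_id=2 -> matches Fiona
  - order 5 (Speaker): customer_id=NULL, no match -> kept with NULL
All 5 rows appear; 2 have NULL customer.

SQL:
SELECT a.product, b.name AS customer
FROM orders a
LEFT JOIN customers b ON a.customer_id = b.id

Result:
product | customer
--------+---------
Chair   | Eve     
Lamp    | Fiona   
Monitor | NULL    
Tablet  | Fiona   
Speaker | NULL    


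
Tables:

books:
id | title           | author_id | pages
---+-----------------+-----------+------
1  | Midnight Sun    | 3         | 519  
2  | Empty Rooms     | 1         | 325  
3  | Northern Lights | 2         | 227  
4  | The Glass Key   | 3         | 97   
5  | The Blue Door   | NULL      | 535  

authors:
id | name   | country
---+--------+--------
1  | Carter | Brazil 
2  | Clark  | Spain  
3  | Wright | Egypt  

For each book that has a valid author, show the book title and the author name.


INNER JOIN keeps only books rows whose author_id matches an id in authors. Walk through each book:
  - book 1 (Midnight Sun): author_id=3 -> matches Wright
  - book 2 (Empty Rooms): author_id=1 -> matches Carter
  - book 3 (Northern Lights): author_id=2 -> matches Clark
  - book 4 (The Glass Key): author_id=3 -> matches Wright
  - book 5 (The Blue Door): author_id=NULL, no match -> dropped
So 1 of 5 rows is dropped.

SQL:
SELECT a.title, b.name AS author
FROM books a
INNER JOIN authors b ON a.author_id = b.id

Result:
title           | author
----------------+-------
Midnight Sun    | Wright
Empty Rooms     | Carter
Northern Lights | Clark 
The Glass Key   | Wright


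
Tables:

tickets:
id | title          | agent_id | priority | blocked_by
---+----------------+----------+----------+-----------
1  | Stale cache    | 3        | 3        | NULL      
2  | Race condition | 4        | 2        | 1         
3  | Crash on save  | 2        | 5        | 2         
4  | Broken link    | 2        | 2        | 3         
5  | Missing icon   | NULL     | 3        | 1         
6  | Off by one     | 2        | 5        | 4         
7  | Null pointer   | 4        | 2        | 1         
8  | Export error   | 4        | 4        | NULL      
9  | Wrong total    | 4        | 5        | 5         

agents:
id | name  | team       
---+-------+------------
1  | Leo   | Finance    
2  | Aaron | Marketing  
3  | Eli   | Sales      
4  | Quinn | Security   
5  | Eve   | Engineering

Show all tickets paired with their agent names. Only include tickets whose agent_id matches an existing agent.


INNER JOIN keeps only tickets rows whose agent_id matches an id in agents. Walk through each ticket:
  - ticket 1 (Stale cache): agent_id=3 -> matches Eli
  - ticket 2 (Race condition): agent_id=4 -> matches Quinn
  - ticket 3 (Crash on save): agent_id=2 -> matches Aaron
  - ticket 4 (Broken link): agent_id=2 -> matches Aaron
  - ticket 5 (Missing icon): agent_id=NULL, no match -> dropped
  - ticket 6 (Off by one): agent_id=2 -> matches Aaron
  - ticket 7 (Null pointer): agent_id=4 -> matches Quinn
  - ticket 8 (Export error): agent_id=4 -> matches Quinn
  - ticket 9 (Wrong total): agent_id=4 -> matches Quinn
So 1 of 9 rows is dropped.

SQL:
SELECT a.title, b.name AS agent
FROM tickets a
INNER JOIN agents b ON a.agent_id = b.id

Result:
title          | agent
---------------+------
Stale cache    | Eli  
Race condition | Quinn
Crash on save  | Aaron
Broken link    | Aaron
Off by one     | Aaron
Null pointer   | Quinn
Export error   | Quinn
Wrong total    | Quinn


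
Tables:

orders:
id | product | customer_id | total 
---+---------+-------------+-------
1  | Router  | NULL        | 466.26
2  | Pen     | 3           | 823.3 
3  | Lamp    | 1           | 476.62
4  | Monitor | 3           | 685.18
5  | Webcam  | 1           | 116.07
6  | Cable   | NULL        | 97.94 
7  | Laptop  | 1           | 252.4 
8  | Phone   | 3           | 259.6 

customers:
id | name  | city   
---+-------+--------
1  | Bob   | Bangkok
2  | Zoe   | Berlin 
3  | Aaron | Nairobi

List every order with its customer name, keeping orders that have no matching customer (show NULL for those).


LEFT JOIN keeps every row from orders (the left table); where customer_id has no match in customers, the customer columns become NULL. Walk through each order:
  - order 1 (Router): customer_id=NULL, no match -> kept with NULL
  - order 2 (Pen): customer_id=3 -> matches Aaron
  - order 3 (Lamp): customer_id=1 -> matches Bob
  - order 4 (Monitor): customer_id=3 -> matches Aaron
  - order 5 (Webcam): customer_id=1 -> matches Bob
  - order 6 (Cable): customer_id=NULL, no match -> kept with NULL
  - order 7 (Laptop): customer_id=1 -> matches Bob
  - order 8 (Phone): customer_id=3 -> matches Aaron
All 8 rows appear; 2 have NULL customer.

SQL:
SELECT a.product, b.name AS customer
FROM orders a
LEFT JOIN customers b ON a.customer_id = b.id

Result:
product | customer
--------+---------
Router  | NULL    
Pen     | Aaron   
Lamp    | Bob     
Monitor | Aaron   
Webcam  | Bob     
Cable   | NULL    
Laptop  | Bob     
Phone   | Aaron   


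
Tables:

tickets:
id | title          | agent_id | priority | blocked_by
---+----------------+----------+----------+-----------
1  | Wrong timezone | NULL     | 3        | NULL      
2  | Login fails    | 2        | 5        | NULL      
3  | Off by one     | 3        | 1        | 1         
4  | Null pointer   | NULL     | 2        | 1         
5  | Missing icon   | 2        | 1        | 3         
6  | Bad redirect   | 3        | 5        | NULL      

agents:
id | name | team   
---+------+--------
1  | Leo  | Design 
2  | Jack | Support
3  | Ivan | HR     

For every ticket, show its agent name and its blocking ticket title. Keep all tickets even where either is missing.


Two LEFT JOINs from the same base table tickets: one to agents via agent_id, one to tickets itself via blocked_by. Both are LEFT so every ticket is preserved.
Match against agents:
  - ticket 1 (Wrong timezone): agent_id=NULL, no match -> kept with NULL
  - ticket 2 (Login fails): agent_id=2 -> matches Jack
  - ticket 3 (Off by one): agent_id=3 -> matches Ivan
  - ticket 4 (Null pointer): agent_id=NULL, no match -> kept with NULL
  - ticket 5 (Missing icon): agent_id=2 -> matches Jack
  - ticket 6 (Bad redirect): agent_id=3 -> matches Ivan
Match against tickets (self):
  - ticket 1 (Wrong timezone): blocked_by=NULL -> NULL
  - ticket 2 (Login fails): blocked_by=NULL -> NULL
  - ticket 3 (Off by one): blocked_by=1 -> Wrong timezone
  - ticket 4 (Null pointer): blocked_by=1 -> Wrong timezone
  - ticket 5 (Missing icon): blocked_by=3 -> Off by one
  - ticket 6 (Bad redirect): blocked_by=NULL -> NULL

SQL:
SELECT a.title, b.name AS agent, c.title AS blocked_by
FROM tickets a
LEFT JOIN agents b ON a.agent_id = b.id
LEFT JOIN tickets c ON a.blocked_by = c.id

Result:
title          | agent | blocked_by    
---------------+-------+---------------
Wrong timezone | NULL  | NULL          
Login fails    | Jack  | NULL          
Off by one     | Ivan  | Wrong timezone
Null pointer   | NULL  | Wrong timezone
Missing icon   | Jack  | Off by one    
Bad redirect   | Ivan  | NULL          
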